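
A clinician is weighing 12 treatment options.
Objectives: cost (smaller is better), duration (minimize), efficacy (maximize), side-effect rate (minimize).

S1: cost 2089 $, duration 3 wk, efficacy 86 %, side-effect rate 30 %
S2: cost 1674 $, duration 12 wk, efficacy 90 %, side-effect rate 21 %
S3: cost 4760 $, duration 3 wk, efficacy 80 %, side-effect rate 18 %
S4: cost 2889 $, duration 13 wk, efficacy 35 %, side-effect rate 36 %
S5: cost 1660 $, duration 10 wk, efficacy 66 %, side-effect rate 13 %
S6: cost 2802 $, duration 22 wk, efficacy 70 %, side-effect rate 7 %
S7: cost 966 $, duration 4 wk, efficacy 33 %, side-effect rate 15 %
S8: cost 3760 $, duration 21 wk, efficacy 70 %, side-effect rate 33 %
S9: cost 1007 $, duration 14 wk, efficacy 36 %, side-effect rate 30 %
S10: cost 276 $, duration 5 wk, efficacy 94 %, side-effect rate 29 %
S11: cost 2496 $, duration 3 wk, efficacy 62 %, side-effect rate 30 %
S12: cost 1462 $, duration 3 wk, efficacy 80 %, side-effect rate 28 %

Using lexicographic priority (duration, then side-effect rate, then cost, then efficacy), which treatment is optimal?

First minimize duration: best is 3, kept {S1, S3, S11, S12}.
Then minimize side-effect rate: best is 18, kept {S3}.

S3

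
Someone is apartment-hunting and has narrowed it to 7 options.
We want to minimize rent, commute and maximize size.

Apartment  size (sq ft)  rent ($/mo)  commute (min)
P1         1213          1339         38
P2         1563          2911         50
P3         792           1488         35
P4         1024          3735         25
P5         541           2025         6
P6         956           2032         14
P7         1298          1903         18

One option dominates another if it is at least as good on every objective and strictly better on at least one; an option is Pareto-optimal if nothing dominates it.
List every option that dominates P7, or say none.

none

P1: worse on size (1213 vs 1298).
P2: worse on rent (2911 vs 1903).
P3: worse on size (792 vs 1298).
P4: worse on size (1024 vs 1298).
P5: worse on size (541 vs 1298).
P6: worse on size (956 vs 1298).
No option dominates P7.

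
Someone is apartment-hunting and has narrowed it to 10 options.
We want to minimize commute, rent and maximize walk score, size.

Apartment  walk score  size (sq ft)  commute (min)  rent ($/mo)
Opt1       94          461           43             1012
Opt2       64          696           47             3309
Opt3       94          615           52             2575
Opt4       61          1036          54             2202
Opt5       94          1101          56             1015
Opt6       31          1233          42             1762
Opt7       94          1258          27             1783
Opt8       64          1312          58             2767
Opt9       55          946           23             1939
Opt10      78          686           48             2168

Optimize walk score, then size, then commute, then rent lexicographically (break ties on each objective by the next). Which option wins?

First maximize walk score: best is 94, kept {Opt1, Opt3, Opt5, Opt7}.
Then maximize size: best is 1258, kept {Opt7}.

Opt7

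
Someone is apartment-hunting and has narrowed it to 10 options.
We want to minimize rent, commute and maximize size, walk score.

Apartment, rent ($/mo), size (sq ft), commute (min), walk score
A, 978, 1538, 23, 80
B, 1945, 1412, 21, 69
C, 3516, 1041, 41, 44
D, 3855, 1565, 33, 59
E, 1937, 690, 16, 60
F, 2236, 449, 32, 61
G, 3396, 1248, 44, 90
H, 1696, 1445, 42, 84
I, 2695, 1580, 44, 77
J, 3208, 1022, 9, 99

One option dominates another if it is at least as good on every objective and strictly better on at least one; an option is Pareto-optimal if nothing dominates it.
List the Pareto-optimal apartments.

A, B, D, E, G, H, I, J

A: not dominated (best rent).
B: not dominated.
C: dominated by A (rent 978≤3516, size 1538≥1041, commute 23≤41, walk score 80≥44).
D: not dominated.
E: not dominated.
F: dominated by A (rent 978≤2236, size 1538≥449, commute 23≤32, walk score 80≥61).
G: not dominated.
H: not dominated.
I: not dominated (best size).
J: not dominated (best commute).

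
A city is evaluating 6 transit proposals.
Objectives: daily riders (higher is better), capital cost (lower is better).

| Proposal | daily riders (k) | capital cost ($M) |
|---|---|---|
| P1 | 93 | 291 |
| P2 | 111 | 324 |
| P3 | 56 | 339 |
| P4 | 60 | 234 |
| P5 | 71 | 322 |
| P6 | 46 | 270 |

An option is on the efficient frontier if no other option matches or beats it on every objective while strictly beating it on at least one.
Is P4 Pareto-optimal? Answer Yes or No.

Yes

P1: worse on capital cost (291 vs 234).
P2: worse on capital cost (324 vs 234).
P3: worse on daily riders (56 vs 60).
P5: worse on capital cost (322 vs 234).
P6: worse on daily riders (46 vs 60).
No option is at least as good as P4 on every objective and strictly better on one.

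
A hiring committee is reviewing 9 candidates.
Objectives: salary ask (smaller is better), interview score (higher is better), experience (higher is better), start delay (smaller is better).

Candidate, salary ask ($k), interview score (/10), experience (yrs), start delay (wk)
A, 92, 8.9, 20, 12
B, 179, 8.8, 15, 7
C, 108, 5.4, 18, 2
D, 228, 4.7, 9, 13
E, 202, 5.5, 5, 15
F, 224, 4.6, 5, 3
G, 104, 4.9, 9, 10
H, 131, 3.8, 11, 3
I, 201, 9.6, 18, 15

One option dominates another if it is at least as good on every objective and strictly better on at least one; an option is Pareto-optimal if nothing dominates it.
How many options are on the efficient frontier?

A: not dominated (best salary ask).
B: not dominated.
C: not dominated (best start delay).
D: dominated by A (salary ask 92≤228, interview score 8.9≥4.7, experience 20≥9, start delay 12≤13).
E: dominated by A (salary ask 92≤202, interview score 8.9≥5.5, experience 20≥5, start delay 12≤15).
F: dominated by C (salary ask 108≤224, interview score 5.4≥4.6, experience 18≥5, start delay 2≤3).
G: not dominated.
H: dominated by C (salary ask 108≤131, interview score 5.4≥3.8, experience 18≥11, start delay 2≤3).
I: not dominated (best interview score).
Pareto-optimal: A, B, C, G, I → 5.

5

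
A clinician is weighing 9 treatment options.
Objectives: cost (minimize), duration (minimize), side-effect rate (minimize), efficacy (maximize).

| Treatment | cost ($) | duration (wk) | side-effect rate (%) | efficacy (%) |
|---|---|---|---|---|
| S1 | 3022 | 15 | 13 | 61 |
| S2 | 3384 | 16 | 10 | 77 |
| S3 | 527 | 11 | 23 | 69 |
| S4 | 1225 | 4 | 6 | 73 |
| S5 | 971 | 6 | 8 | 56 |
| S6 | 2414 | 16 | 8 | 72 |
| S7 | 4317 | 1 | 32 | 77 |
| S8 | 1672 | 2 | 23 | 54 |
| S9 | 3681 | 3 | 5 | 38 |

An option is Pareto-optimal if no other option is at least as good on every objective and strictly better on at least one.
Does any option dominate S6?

Yes

S4 vs S6: cost 1225≤2414, duration 4≤16, side-effect rate 6≤8, efficacy 73≥72 — S4 is at least as good on every objective and strictly better on at least one, so S4 dominates S6.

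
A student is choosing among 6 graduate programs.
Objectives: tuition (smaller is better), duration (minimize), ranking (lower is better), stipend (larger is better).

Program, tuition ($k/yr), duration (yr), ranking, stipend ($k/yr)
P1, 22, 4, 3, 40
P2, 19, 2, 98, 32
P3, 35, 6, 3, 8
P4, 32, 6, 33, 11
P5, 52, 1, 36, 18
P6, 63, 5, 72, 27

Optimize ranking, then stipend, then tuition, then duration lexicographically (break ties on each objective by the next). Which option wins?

First minimize ranking: best is 3, kept {P1, P3}.
Then maximize stipend: best is 40, kept {P1}.

P1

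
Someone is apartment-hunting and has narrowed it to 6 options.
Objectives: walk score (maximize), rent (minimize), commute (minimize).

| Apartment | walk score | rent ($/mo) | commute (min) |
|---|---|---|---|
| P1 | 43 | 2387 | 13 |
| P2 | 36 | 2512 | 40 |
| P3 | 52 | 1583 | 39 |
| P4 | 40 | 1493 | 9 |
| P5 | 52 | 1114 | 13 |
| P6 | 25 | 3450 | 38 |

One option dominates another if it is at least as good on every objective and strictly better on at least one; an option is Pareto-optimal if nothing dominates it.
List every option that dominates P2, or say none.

P1: walk score 43≥36, rent 2387≤2512, commute 13≤40 — dominates P2.
P3: walk score 52≥36, rent 1583≤2512, commute 39≤40 — dominates P2.
P4: walk score 40≥36, rent 1493≤2512, commute 9≤40 — dominates P2.
P5: walk score 52≥36, rent 1114≤2512, commute 13≤40 — dominates P2.
Others (P6) are each worse than P2 on at least one objective.

P1, P3, P4, P5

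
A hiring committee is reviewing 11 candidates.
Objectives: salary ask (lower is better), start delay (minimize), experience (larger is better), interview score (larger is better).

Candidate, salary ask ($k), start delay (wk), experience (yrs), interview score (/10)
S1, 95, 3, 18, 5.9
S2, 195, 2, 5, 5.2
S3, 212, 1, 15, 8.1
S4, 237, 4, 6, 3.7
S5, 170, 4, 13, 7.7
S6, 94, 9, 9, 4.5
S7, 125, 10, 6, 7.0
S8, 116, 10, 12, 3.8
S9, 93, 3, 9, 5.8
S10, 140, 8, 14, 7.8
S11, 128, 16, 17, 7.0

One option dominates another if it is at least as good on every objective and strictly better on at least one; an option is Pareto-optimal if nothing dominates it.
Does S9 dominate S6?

Yes

S9 vs S6: salary ask 93≤94, start delay 3≤9, experience 9≥9, interview score 5.8≥4.5 — S9 is at least as good on every objective with at least one strict improvement.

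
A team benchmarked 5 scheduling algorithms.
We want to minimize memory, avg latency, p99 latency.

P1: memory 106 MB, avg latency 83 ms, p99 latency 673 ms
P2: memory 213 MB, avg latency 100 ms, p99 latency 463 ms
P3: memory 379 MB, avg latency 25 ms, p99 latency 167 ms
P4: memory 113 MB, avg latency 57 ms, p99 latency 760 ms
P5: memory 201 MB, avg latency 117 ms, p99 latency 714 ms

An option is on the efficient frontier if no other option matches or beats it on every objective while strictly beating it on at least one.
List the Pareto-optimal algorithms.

P1, P2, P3, P4

P1: not dominated (best memory).
P2: not dominated.
P3: not dominated (best avg latency).
P4: not dominated.
P5: dominated by P1 (memory 106≤201, avg latency 83≤117, p99 latency 673≤714).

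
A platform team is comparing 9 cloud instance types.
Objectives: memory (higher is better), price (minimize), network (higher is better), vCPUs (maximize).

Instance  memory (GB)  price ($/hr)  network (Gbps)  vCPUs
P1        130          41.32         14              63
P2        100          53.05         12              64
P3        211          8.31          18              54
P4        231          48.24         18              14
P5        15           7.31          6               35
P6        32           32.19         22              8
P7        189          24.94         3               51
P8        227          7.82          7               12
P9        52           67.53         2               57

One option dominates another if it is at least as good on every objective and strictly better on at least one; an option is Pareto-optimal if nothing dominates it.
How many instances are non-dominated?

7

P1: not dominated.
P2: not dominated (best vCPUs).
P3: not dominated.
P4: not dominated (best memory).
P5: not dominated (best price).
P6: not dominated (best network).
P7: dominated by P3 (memory 211≥189, price 8.31≤24.94, network 18≥3, vCPUs 54≥51).
P8: not dominated.
P9: dominated by P1 (memory 130≥52, price 41.32≤67.53, network 14≥2, vCPUs 63≥57).
Pareto-optimal: P1, P2, P3, P4, P5, P6, P8 → 7.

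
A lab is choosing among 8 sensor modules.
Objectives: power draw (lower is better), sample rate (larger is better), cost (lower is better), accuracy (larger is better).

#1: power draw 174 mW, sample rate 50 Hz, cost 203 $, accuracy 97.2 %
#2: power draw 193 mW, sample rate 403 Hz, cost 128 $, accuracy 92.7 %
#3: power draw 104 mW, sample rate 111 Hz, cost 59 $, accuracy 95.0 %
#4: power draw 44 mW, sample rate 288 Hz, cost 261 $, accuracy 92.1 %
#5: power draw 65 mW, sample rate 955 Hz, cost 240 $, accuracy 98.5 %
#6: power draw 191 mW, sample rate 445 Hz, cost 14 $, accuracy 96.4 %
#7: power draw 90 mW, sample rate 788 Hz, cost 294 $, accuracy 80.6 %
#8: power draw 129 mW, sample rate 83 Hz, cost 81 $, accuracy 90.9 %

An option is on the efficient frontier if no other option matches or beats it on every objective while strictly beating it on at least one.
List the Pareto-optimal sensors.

#1, #3, #4, #5, #6

#1: not dominated.
#2: dominated by #6 (power draw 191≤193, sample rate 445≥403, cost 14≤128, accuracy 96.4≥92.7).
#3: not dominated.
#4: not dominated (best power draw).
#5: not dominated (best sample rate).
#6: not dominated (best cost).
#7: dominated by #5 (power draw 65≤90, sample rate 955≥788, cost 240≤294, accuracy 98.5≥80.6).
#8: dominated by #3 (power draw 104≤129, sample rate 111≥83, cost 59≤81, accuracy 95.0≥90.9).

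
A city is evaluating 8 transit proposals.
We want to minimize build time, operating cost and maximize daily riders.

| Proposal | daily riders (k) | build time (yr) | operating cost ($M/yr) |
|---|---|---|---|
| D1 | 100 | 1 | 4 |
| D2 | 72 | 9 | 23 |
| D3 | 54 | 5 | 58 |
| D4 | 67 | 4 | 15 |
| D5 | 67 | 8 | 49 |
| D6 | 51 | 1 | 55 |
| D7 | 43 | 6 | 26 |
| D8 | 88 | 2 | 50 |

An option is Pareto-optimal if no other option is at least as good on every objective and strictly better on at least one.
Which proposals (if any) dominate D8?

D1

D1: daily riders 100≥88, build time 1≤2, operating cost 4≤50 — dominates D8.
Others (D2, D3, D4, D5, D6, D7) are each worse than D8 on at least one objective.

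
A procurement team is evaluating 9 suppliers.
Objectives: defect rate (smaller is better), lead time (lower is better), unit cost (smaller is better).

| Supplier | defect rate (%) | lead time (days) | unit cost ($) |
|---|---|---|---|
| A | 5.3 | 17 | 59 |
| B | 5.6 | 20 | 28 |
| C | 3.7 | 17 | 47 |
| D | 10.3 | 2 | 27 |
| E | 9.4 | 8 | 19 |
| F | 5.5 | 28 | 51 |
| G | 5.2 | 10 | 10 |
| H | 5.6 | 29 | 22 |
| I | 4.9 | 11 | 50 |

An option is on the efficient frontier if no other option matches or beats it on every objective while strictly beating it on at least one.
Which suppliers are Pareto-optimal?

A: dominated by C (defect rate 3.7≤5.3, lead time 17≤17, unit cost 47≤59).
B: dominated by G (defect rate 5.2≤5.6, lead time 10≤20, unit cost 10≤28).
C: not dominated (best defect rate).
D: not dominated (best lead time).
E: not dominated.
F: dominated by C (defect rate 3.7≤5.5, lead time 17≤28, unit cost 47≤51).
G: not dominated (best unit cost).
H: dominated by G (defect rate 5.2≤5.6, lead time 10≤29, unit cost 10≤22).
I: not dominated.

C, D, E, G, I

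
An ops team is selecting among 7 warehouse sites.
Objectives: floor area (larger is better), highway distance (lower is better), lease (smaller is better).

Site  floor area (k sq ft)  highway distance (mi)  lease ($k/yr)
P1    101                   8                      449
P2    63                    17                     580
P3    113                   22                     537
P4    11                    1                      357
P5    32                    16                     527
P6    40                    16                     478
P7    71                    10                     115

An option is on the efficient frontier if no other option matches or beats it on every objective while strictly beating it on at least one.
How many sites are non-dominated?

P1: not dominated.
P2: dominated by P1 (floor area 101≥63, highway distance 8≤17, lease 449≤580).
P3: not dominated (best floor area).
P4: not dominated (best highway distance).
P5: dominated by P1 (floor area 101≥32, highway distance 8≤16, lease 449≤527).
P6: dominated by P1 (floor area 101≥40, highway distance 8≤16, lease 449≤478).
P7: not dominated (best lease).
Pareto-optimal: P1, P3, P4, P7 → 4.

4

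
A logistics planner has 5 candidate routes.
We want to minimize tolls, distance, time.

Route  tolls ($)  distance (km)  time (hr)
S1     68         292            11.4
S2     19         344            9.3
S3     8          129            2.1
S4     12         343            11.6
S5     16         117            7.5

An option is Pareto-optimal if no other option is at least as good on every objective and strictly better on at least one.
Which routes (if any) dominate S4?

S3: tolls 8≤12, distance 129≤343, time 2.1≤11.6 — dominates S4.
Others (S1, S2, S5) are each worse than S4 on at least one objective.

S3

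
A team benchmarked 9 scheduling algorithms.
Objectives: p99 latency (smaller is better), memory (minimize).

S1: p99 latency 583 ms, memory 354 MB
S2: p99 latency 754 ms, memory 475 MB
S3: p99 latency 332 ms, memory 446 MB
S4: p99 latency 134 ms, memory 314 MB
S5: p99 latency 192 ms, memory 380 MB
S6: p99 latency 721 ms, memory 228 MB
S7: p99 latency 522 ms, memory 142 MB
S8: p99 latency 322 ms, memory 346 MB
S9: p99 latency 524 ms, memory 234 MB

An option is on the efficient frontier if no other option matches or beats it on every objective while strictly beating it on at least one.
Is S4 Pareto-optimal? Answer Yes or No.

S1: worse on p99 latency (583 vs 134).
S2: worse on p99 latency (754 vs 134).
S3: worse on p99 latency (332 vs 134).
S5: worse on p99 latency (192 vs 134).
S6: worse on p99 latency (721 vs 134).
S7: worse on p99 latency (522 vs 134).
S8: worse on p99 latency (322 vs 134).
S9: worse on p99 latency (524 vs 134).
No option is at least as good as S4 on every objective and strictly better on one.

Yes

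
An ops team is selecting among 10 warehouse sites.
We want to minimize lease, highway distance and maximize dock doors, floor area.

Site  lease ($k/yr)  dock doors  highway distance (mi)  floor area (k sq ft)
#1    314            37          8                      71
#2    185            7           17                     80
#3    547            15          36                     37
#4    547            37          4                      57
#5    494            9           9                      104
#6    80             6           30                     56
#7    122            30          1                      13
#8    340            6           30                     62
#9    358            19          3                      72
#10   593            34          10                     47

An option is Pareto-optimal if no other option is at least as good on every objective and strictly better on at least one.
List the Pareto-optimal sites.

#1: not dominated.
#2: not dominated.
#3: dominated by #1 (lease 314≤547, dock doors 37≥15, highway distance 8≤36, floor area 71≥37).
#4: not dominated.
#5: not dominated (best floor area).
#6: not dominated (best lease).
#7: not dominated (best highway distance).
#8: dominated by #1 (lease 314≤340, dock doors 37≥6, highway distance 8≤30, floor area 71≥62).
#9: not dominated.
#10: dominated by #1 (lease 314≤593, dock doors 37≥34, highway distance 8≤10, floor area 71≥47).

#1, #2, #4, #5, #6, #7, #9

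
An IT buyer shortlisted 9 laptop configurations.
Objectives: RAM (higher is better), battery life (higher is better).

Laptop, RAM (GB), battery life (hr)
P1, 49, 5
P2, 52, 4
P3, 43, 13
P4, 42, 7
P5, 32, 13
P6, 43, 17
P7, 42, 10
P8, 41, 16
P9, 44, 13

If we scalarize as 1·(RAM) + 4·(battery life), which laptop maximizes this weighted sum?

P1: 1·49 + 4·5 = 69
P2: 1·52 + 4·4 = 68
P3: 1·43 + 4·13 = 95
P4: 1·42 + 4·7 = 70
P5: 1·32 + 4·13 = 84
P6: 1·43 + 4·17 = 111
P7: 1·42 + 4·10 = 82
P8: 1·41 + 4·16 = 105
P9: 1·44 + 4·13 = 96
Highest: P6 at 111.

P6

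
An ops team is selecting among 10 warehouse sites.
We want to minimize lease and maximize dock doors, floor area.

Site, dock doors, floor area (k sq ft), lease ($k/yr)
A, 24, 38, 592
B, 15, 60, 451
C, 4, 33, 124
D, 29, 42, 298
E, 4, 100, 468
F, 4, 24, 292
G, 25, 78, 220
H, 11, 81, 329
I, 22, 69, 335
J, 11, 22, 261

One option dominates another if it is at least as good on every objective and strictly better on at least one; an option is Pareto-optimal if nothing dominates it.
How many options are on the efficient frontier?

A: dominated by D (dock doors 29≥24, floor area 42≥38, lease 298≤592).
B: dominated by G (dock doors 25≥15, floor area 78≥60, lease 220≤451).
C: not dominated (best lease).
D: not dominated (best dock doors).
E: not dominated (best floor area).
F: dominated by C (dock doors 4≥4, floor area 33≥24, lease 124≤292).
G: not dominated.
H: not dominated.
I: dominated by G (dock doors 25≥22, floor area 78≥69, lease 220≤335).
J: dominated by G (dock doors 25≥11, floor area 78≥22, lease 220≤261).
Pareto-optimal: C, D, E, G, H → 5.

5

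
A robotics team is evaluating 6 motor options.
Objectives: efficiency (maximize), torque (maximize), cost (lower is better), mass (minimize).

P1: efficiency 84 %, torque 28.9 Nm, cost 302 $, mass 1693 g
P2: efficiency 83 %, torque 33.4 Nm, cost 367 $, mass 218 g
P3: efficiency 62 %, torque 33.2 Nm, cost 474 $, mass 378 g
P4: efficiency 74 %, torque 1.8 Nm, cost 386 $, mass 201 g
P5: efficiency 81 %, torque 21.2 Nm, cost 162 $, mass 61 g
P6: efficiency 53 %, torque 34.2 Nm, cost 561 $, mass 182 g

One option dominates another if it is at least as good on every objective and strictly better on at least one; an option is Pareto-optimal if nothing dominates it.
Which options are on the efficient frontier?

P1: not dominated (best efficiency).
P2: not dominated.
P3: dominated by P2 (efficiency 83≥62, torque 33.4≥33.2, cost 367≤474, mass 218≤378).
P4: dominated by P5 (efficiency 81≥74, torque 21.2≥1.8, cost 162≤386, mass 61≤201).
P5: not dominated (best cost).
P6: not dominated (best torque).

P1, P2, P5, P6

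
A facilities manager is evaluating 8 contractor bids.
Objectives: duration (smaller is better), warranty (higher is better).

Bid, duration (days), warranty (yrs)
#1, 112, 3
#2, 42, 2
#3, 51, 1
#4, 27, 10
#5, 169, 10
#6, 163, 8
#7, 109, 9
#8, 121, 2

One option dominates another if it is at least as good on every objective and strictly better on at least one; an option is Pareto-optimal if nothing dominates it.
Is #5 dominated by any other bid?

#4 vs #5: duration 27≤169, warranty 10≥10 — #4 is at least as good on every objective and strictly better on at least one, so #4 dominates #5.

Yes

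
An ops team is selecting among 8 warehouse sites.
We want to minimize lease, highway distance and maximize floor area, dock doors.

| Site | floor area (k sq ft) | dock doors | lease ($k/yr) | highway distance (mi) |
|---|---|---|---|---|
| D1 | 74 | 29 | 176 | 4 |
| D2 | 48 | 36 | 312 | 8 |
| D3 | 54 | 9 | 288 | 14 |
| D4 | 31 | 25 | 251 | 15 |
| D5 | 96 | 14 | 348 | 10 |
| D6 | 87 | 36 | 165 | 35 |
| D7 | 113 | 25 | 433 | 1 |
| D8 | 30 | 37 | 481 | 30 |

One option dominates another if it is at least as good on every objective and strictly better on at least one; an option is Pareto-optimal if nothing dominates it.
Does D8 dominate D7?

D8 vs D7: D8 is worse on floor area (30 vs 113), so it does not dominate D7.

No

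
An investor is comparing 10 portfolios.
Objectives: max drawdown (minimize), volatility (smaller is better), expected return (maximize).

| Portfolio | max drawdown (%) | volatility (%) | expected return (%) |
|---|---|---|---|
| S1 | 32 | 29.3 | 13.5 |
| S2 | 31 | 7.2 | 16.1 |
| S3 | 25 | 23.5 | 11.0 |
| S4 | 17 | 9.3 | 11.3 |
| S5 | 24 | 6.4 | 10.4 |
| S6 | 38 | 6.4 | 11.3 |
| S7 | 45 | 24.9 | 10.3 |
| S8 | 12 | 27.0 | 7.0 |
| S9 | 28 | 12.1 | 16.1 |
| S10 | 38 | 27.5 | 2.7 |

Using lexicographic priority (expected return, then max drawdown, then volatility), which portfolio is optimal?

First maximize expected return: best is 16.1, kept {S2, S9}.
Then minimize max drawdown: best is 28, kept {S9}.

S9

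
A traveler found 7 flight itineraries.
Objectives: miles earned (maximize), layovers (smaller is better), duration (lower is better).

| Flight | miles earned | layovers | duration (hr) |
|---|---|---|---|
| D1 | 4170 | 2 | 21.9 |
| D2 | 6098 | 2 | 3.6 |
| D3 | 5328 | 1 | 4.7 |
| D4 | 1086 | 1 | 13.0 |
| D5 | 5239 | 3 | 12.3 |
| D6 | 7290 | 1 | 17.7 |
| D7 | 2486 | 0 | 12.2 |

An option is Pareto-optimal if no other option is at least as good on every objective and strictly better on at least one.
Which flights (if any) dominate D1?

D2: miles earned 6098≥4170, layovers 2≤2, duration 3.6≤21.9 — dominates D1.
D3: miles earned 5328≥4170, layovers 1≤2, duration 4.7≤21.9 — dominates D1.
D6: miles earned 7290≥4170, layovers 1≤2, duration 17.7≤21.9 — dominates D1.
Others (D4, D5, D7) are each worse than D1 on at least one objective.

D2, D3, D6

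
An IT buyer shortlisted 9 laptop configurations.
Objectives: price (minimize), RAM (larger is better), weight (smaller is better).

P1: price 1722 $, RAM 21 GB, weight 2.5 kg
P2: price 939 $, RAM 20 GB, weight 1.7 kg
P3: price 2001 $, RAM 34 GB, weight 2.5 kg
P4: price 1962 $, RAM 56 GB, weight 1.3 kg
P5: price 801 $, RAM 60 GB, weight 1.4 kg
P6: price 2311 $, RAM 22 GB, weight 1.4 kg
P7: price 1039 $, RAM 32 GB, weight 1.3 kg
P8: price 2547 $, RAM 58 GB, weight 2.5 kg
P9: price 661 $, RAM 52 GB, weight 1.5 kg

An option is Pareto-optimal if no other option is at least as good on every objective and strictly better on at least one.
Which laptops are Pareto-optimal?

P1: dominated by P5 (price 801≤1722, RAM 60≥21, weight 1.4≤2.5).
P2: dominated by P5 (price 801≤939, RAM 60≥20, weight 1.4≤1.7).
P3: dominated by P4 (price 1962≤2001, RAM 56≥34, weight 1.3≤2.5).
P4: not dominated.
P5: not dominated (best RAM).
P6: dominated by P4 (price 1962≤2311, RAM 56≥22, weight 1.3≤1.4).
P7: not dominated.
P8: dominated by P5 (price 801≤2547, RAM 60≥58, weight 1.4≤2.5).
P9: not dominated (best price).

P4, P5, P7, P9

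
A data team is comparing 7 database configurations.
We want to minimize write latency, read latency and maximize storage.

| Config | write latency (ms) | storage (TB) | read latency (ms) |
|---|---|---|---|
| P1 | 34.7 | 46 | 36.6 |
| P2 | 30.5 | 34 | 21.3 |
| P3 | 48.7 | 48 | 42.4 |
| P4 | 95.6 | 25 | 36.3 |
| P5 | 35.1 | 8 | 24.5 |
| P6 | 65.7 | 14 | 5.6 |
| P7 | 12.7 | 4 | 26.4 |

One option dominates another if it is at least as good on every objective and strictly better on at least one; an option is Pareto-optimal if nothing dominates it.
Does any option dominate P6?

P1: worse on read latency (36.6 vs 5.6).
P2: worse on read latency (21.3 vs 5.6).
P3: worse on read latency (42.4 vs 5.6).
P4: worse on write latency (95.6 vs 65.7).
P5: worse on storage (8 vs 14).
P7: worse on storage (4 vs 14).
No option is at least as good as P6 on every objective and strictly better on one.

No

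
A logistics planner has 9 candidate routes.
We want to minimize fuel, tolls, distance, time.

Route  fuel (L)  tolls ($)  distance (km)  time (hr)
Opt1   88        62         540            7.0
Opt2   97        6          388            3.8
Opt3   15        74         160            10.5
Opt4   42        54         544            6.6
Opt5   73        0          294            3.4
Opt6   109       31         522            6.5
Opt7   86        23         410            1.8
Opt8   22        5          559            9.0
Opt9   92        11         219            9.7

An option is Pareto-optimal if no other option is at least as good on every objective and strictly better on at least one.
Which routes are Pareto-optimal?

Opt3, Opt4, Opt5, Opt7, Opt8, Opt9

Opt1: dominated by Opt5 (fuel 73≤88, tolls 0≤62, distance 294≤540, time 3.4≤7.0).
Opt2: dominated by Opt5 (fuel 73≤97, tolls 0≤6, distance 294≤388, time 3.4≤3.8).
Opt3: not dominated (best fuel).
Opt4: not dominated.
Opt5: not dominated (best tolls).
Opt6: dominated by Opt2 (fuel 97≤109, tolls 6≤31, distance 388≤522, time 3.8≤6.5).
Opt7: not dominated (best time).
Opt8: not dominated.
Opt9: not dominated.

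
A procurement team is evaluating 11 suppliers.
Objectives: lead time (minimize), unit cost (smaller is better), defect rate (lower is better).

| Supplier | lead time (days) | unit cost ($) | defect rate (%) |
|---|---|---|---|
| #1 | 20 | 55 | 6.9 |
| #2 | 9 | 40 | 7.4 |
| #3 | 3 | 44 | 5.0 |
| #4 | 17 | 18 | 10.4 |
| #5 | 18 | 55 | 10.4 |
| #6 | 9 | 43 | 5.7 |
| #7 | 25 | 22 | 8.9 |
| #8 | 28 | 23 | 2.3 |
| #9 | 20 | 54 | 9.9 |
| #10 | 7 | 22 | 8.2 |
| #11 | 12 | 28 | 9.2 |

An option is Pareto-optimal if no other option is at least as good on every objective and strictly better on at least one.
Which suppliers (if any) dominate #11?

#10: lead time 7≤12, unit cost 22≤28, defect rate 8.2≤9.2 — dominates #11.
Others (#1, #2, #3, #4, #5, #6, #7, #8, #9) are each worse than #11 on at least one objective.

#10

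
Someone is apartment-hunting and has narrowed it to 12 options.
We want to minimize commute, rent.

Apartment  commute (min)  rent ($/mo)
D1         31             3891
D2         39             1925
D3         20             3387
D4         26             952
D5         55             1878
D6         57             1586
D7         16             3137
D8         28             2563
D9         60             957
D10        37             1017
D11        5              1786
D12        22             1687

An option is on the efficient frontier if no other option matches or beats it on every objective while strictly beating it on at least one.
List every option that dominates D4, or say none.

D1: worse on commute (31 vs 26).
D2: worse on commute (39 vs 26).
D3: worse on rent (3387 vs 952).
D5: worse on commute (55 vs 26).
D6: worse on commute (57 vs 26).
D7: worse on rent (3137 vs 952).
D8: worse on commute (28 vs 26).
D9: worse on commute (60 vs 26).
D10: worse on commute (37 vs 26).
D11: worse on rent (1786 vs 952).
D12: worse on rent (1687 vs 952).
No option dominates D4.

none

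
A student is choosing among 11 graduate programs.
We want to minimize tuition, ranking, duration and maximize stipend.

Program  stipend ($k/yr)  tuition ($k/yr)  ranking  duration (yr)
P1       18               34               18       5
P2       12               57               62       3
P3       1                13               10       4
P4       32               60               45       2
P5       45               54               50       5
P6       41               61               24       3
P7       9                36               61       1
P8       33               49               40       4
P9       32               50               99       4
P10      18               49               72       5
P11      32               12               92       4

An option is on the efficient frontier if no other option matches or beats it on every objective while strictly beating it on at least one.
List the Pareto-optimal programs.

P1, P2, P3, P4, P5, P6, P7, P8, P11

P1: not dominated.
P2: not dominated.
P3: not dominated (best ranking).
P4: not dominated.
P5: not dominated (best stipend).
P6: not dominated.
P7: not dominated (best duration).
P8: not dominated.
P9: dominated by P8 (stipend 33≥32, tuition 49≤50, ranking 40≤99, duration 4≤4).
P10: dominated by P1 (stipend 18≥18, tuition 34≤49, ranking 18≤72, duration 5≤5).
P11: not dominated (best tuition).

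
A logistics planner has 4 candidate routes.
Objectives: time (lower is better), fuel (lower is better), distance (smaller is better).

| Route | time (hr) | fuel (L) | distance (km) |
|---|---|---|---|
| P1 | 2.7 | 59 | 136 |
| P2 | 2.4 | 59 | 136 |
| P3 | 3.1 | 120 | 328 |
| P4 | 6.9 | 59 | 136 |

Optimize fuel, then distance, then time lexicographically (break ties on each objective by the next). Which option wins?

P2

First minimize fuel: best is 59, kept {P1, P2, P4}.
Then minimize distance: best is 136, kept {P1, P2, P4}.
Then minimize time: best is 2.4, kept {P2}.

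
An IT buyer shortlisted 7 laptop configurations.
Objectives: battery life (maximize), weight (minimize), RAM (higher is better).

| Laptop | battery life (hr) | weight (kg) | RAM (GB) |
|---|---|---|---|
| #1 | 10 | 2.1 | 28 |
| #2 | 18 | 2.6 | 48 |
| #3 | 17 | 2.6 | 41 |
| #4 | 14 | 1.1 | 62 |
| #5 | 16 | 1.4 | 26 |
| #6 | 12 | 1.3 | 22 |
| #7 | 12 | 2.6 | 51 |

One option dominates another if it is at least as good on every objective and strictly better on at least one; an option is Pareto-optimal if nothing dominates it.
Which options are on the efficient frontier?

#2, #4, #5

#1: dominated by #4 (battery life 14≥10, weight 1.1≤2.1, RAM 62≥28).
#2: not dominated (best battery life).
#3: dominated by #2 (battery life 18≥17, weight 2.6≤2.6, RAM 48≥41).
#4: not dominated (best weight).
#5: not dominated.
#6: dominated by #4 (battery life 14≥12, weight 1.1≤1.3, RAM 62≥22).
#7: dominated by #4 (battery life 14≥12, weight 1.1≤2.6, RAM 62≥51).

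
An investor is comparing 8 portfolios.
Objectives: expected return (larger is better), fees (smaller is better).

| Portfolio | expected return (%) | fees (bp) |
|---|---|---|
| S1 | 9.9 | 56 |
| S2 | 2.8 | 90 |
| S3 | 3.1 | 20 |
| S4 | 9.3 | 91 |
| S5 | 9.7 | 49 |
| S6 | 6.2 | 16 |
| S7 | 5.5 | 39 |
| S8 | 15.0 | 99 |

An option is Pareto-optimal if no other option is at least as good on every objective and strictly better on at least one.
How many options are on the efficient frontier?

S1: not dominated.
S2: dominated by S1 (expected return 9.9≥2.8, fees 56≤90).
S3: dominated by S6 (expected return 6.2≥3.1, fees 16≤20).
S4: dominated by S1 (expected return 9.9≥9.3, fees 56≤91).
S5: not dominated.
S6: not dominated (best fees).
S7: dominated by S6 (expected return 6.2≥5.5, fees 16≤39).
S8: not dominated (best expected return).
Pareto-optimal: S1, S5, S6, S8 → 4.

4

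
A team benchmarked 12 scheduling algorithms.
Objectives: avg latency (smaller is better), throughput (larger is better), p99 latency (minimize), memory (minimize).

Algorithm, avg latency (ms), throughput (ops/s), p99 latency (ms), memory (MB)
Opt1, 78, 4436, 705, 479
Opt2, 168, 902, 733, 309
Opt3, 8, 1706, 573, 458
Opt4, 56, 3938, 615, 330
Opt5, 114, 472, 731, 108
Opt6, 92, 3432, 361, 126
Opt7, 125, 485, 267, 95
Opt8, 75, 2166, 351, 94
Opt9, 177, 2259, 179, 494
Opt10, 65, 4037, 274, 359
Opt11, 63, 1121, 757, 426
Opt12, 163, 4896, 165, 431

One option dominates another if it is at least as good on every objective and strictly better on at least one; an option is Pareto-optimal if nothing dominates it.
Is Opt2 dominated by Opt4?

No

Opt4 vs Opt2: Opt4 is worse on memory (330 vs 309), so it does not dominate Opt2.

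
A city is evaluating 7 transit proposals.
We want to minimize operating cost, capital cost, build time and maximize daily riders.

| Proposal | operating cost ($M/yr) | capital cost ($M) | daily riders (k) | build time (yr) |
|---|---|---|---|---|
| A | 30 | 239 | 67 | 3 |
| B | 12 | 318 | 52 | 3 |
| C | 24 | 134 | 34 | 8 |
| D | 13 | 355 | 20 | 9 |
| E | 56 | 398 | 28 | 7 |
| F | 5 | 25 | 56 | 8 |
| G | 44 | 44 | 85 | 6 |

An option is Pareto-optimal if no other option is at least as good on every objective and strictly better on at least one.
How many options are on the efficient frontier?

A: not dominated.
B: not dominated.
C: dominated by F (operating cost 5≤24, capital cost 25≤134, daily riders 56≥34, build time 8≤8).
D: dominated by B (operating cost 12≤13, capital cost 318≤355, daily riders 52≥20, build time 3≤9).
E: dominated by A (operating cost 30≤56, capital cost 239≤398, daily riders 67≥28, build time 3≤7).
F: not dominated (best operating cost).
G: not dominated (best daily riders).
Pareto-optimal: A, B, F, G → 4.

4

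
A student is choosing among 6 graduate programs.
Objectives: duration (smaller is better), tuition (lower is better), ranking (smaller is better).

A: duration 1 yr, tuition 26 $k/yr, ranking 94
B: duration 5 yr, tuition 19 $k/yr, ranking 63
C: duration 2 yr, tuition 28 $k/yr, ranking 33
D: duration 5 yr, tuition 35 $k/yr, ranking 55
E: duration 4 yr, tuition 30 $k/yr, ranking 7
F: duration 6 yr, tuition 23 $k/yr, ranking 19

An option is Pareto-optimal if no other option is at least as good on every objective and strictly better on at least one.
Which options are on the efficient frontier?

A, B, C, E, F

A: not dominated (best duration).
B: not dominated (best tuition).
C: not dominated.
D: dominated by C (duration 2≤5, tuition 28≤35, ranking 33≤55).
E: not dominated (best ranking).
F: not dominated.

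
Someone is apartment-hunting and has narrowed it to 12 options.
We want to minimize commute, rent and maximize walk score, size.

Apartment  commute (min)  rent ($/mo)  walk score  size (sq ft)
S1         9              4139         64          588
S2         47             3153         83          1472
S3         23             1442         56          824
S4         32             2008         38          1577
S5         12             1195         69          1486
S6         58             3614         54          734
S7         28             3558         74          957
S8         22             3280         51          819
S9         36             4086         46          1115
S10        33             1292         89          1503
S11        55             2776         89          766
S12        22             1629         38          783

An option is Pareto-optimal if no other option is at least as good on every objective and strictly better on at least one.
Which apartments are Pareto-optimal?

S1, S4, S5, S7, S10

S1: not dominated (best commute).
S2: dominated by S10 (commute 33≤47, rent 1292≤3153, walk score 89≥83, size 1503≥1472).
S3: dominated by S5 (commute 12≤23, rent 1195≤1442, walk score 69≥56, size 1486≥824).
S4: not dominated (best size).
S5: not dominated (best rent).
S6: dominated by S2 (commute 47≤58, rent 3153≤3614, walk score 83≥54, size 1472≥734).
S7: not dominated.
S8: dominated by S5 (commute 12≤22, rent 1195≤3280, walk score 69≥51, size 1486≥819).
S9: dominated by S5 (commute 12≤36, rent 1195≤4086, walk score 69≥46, size 1486≥1115).
S10: not dominated.
S11: dominated by S10 (commute 33≤55, rent 1292≤2776, walk score 89≥89, size 1503≥766).
S12: dominated by S5 (commute 12≤22, rent 1195≤1629, walk score 69≥38, size 1486≥783).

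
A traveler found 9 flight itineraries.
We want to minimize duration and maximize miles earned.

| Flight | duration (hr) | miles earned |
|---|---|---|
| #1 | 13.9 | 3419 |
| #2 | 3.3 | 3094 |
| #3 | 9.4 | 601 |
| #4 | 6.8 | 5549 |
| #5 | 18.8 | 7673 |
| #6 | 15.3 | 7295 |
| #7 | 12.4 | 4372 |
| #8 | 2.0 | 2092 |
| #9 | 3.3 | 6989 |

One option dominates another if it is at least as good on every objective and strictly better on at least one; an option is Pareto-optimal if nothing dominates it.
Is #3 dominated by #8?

Yes

#8 vs #3: duration 2.0≤9.4, miles earned 2092≥601 — #8 is at least as good on every objective with at least one strict improvement.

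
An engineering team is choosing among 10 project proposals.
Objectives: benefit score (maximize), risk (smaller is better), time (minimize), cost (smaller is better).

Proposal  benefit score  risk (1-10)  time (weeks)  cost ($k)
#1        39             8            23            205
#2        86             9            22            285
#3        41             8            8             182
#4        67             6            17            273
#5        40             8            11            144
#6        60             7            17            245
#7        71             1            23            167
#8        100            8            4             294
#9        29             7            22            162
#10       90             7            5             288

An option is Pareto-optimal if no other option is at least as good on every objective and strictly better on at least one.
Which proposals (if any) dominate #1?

#3: benefit score 41≥39, risk 8≤8, time 8≤23, cost 182≤205 — dominates #1.
#5: benefit score 40≥39, risk 8≤8, time 11≤23, cost 144≤205 — dominates #1.
#7: benefit score 71≥39, risk 1≤8, time 23≤23, cost 167≤205 — dominates #1.
Others (#2, #4, #6, #8, #9, #10) are each worse than #1 on at least one objective.

#3, #5, #7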